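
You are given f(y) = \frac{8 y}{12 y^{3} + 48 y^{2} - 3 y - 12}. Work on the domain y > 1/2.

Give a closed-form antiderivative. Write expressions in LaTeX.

Factor the denominator (3 \left(y + 4\right) \left(2 y - 1\right) \left(2 y + 1\right)) and decompose: f = \frac{4}{21 \left(2 y + 1\right)} + \frac{4}{27 \left(2 y - 1\right)} - \frac{32}{189 \left(y + 4\right)}; each piece integrates to a log, atan, or power term.
Check: d/dy[\frac{2 \log{\left(y - \frac{1}{2} \right)}}{27} + \frac{2 \log{\left(y + \frac{1}{2} \right)}}{21} - \frac{32 \log{\left(y + 4 \right)}}{189}] = \frac{8 y}{12 y^{3} + 48 y^{2} - 3 y - 12} = f(y).

An antiderivative is F(y) = \frac{2 \log{\left(y - \frac{1}{2} \right)}}{27} + \frac{2 \log{\left(y + \frac{1}{2} \right)}}{21} - \frac{32 \log{\left(y + 4 \right)}}{189}.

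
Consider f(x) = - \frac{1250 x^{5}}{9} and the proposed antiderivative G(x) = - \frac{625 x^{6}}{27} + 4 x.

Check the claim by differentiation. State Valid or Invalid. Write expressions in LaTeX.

d/dx[G] = 4 - \frac{1250 x^{5}}{9}
d/dx[G] - f(x) = 4 != 0.

Invalid: d/dx[G] - f = 4, which is not 0.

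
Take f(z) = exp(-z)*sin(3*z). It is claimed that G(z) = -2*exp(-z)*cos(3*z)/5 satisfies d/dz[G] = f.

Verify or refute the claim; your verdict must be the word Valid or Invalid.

Invalid: d/dz[G] - f = (sin(3*z) + 2*cos(3*z))*exp(-z)/5, which is not 0.

d/dz[G] = (6*sin(3*z) + 2*cos(3*z))*exp(-z)/5
d/dz[G] - f(z) = (sin(3*z) + 2*cos(3*z))*exp(-z)/5 != 0.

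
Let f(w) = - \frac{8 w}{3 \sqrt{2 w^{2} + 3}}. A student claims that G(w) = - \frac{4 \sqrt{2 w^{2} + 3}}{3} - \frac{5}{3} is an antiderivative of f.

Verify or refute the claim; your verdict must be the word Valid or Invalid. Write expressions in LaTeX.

d/dw[G] = - \frac{8 w}{3 \sqrt{2 w^{2} + 3}}
This equals f(w) exactly, so the claim holds.

Valid. The derivative of G reproduces f.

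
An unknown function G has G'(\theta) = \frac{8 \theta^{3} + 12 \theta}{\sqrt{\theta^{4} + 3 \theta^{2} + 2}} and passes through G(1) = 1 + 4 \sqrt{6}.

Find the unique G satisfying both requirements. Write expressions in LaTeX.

G(\theta) = 4 \sqrt{\theta^{4} + 3 \theta^{2} + 2} + 1

The substitution u = \theta^{4} + 3 \theta^{2} + 2 works: G'(\theta) is exactly (dG/du)*(du/d\theta) for that inner function.
A general antiderivative is 4 \sqrt{\theta^{4} + 3 \theta^{2} + 2} + C.
The condition gives C = 1 + 4 \sqrt{6} - (4 \sqrt{6}) = 1.
So G(\theta) = 4 \sqrt{\theta^{4} + 3 \theta^{2} + 2} + 1.
Check: d/d\theta[4 \sqrt{\theta^{4} + 3 \theta^{2} + 2} + 1] = \frac{8 \theta^{3} + 12 \theta}{\sqrt{\theta^{4} + 3 \theta^{2} + 2}} = G'(\theta).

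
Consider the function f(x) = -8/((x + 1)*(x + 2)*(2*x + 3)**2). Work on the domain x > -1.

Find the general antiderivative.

Factor the denominator ((x + 1)*(x + 2)*(2*x + 3)**2) and decompose: f = 32/(2*x + 3)**2 + 8/(x + 2) - 8/(x + 1); each piece integrates to a log, atan, or power term.
Check: d/dx[(-16*x*log(x + 1) + 16*x*log(x + 2) - 24*log(x + 1) + 24*log(x + 2) - 16)/(2*x + 3)] = -8/(4*x**4 + 24*x**3 + 53*x**2 + 51*x + 18), which equals f(x).

F(x) = (-16*x*log(x + 1) + 16*x*log(x + 2) - 24*log(x + 1) + 24*log(x + 2) - 16)/(2*x + 3) + C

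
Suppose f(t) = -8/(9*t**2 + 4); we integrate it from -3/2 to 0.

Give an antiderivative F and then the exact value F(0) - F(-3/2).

A first test for any F(t): its t-derivative must equal f(t) identically.
F(t) = -4*atan(3*t/2)/3 is an antiderivative of f.
Check: d/dt[-4*atan(3*t/2)/3] = -8/(9*t**2 + 4) = f(t).
F(0) = 0; F(-3/2) = 4*atan(9/4)/3.
Integral = F(0) - F(-3/2) = -4*atan(9/4)/3.

Antiderivative: F(t) = -4*atan(3*t/2)/3; value = -4*atan(9/4)/3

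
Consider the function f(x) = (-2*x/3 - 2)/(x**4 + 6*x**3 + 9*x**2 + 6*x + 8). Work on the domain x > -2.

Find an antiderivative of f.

The denominator factors as 3*(x + 2)*(x + 4)*(x**2 + 1); partial fractions split f into directly integrable pieces: 2*(11*x - 27)/(255*(x**2 + 1)) - 1/(51*(x + 4)) - 1/(15*(x + 2)).
Check: d/dx[-(17*log(x + 2) + 5*log(x + 4) - 11*log(x**2 + 1) + 54*atan(x))/255] = (-2*x - 6)/(3*x**4 + 18*x**3 + 27*x**2 + 18*x + 24), which equals f(x).

An antiderivative is F(x) = -(17*log(x + 2) + 5*log(x + 4) - 11*log(x**2 + 1) + 54*atan(x))/255.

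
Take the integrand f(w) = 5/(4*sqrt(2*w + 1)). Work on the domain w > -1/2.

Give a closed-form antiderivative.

An antiderivative is F(w) = 5*sqrt(2*w + 1)/4.

A candidate is checked by its d/dw: the result must match f(w).
Check: d/dw[5*sqrt(2*w + 1)/4] = 5/(4*sqrt(2*w + 1)) = f(w).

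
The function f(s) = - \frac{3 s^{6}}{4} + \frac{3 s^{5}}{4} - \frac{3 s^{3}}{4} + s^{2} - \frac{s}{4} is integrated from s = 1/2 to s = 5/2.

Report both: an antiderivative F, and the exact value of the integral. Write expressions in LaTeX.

Antiderivative: F(s) = - \frac{3 s^{7}}{28} + \frac{s^{6}}{8} - \frac{3 s^{4}}{16} + \frac{s^{3}}{3} - \frac{s^{2}}{8}; value = - \frac{101537}{2688}

Integrate term by term and add the pieces.
F(s) = - \frac{3 s^{7}}{28} + \frac{s^{6}}{8} - \frac{3 s^{4}}{16} + \frac{s^{3}}{3} - \frac{s^{2}}{8} is an antiderivative of f.
Check: d/ds[- \frac{3 s^{7}}{28} + \frac{s^{6}}{8} - \frac{3 s^{4}}{16} + \frac{s^{3}}{3} - \frac{s^{2}}{8}] = - \frac{3 s^{6}}{4} + \frac{3 s^{5}}{4} - \frac{3 s^{3}}{4} + s^{2} - \frac{s}{4} = f(s).
F(5/2) = - \frac{203075}{5376}; F(1/2) = - \frac{1}{5376}.
Integral = F(5/2) - F(1/2) = - \frac{101537}{2688}.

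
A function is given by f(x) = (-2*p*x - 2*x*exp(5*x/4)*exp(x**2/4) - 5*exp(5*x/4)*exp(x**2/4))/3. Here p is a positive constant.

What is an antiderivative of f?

A candidate is checked by its d/dx: the result must match f(x).
Check: d/dx[-p*x**2/3 - 4*exp(x**2/4 + 5*x/4)/3] = -2*p*x/3 - 2*x*exp(5*x/4)*exp(x**2/4)/3 - 5*exp(5*x/4)*exp(x**2/4)/3, which equals f(x).

An antiderivative is F(x) = -p*x**2/3 - 4*exp(x**2/4 + 5*x/4)/3.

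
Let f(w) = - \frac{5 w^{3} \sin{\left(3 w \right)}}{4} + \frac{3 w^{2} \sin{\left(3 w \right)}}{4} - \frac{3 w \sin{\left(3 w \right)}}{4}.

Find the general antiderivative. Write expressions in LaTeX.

Integrate term by term and add the pieces.
Check: d/dw[\frac{5 w^{3} \cos{\left(3 w \right)}}{12} - \frac{5 w^{2} \sin{\left(3 w \right)}}{12} - \frac{w^{2} \cos{\left(3 w \right)}}{4} + \frac{w \sin{\left(3 w \right)}}{6} - \frac{w \cos{\left(3 w \right)}}{36} + \frac{\sin{\left(3 w \right)}}{108} + \frac{\cos{\left(3 w \right)}}{18}] = - \frac{5 w^{3} \sin{\left(3 w \right)}}{4} + \frac{3 w^{2} \sin{\left(3 w \right)}}{4} - \frac{3 w \sin{\left(3 w \right)}}{4} = f(w).

F(w) = \frac{5 w^{3} \cos{\left(3 w \right)}}{12} - \frac{5 w^{2} \sin{\left(3 w \right)}}{12} - \frac{w^{2} \cos{\left(3 w \right)}}{4} + \frac{w \sin{\left(3 w \right)}}{6} - \frac{w \cos{\left(3 w \right)}}{36} + \frac{\sin{\left(3 w \right)}}{108} + \frac{\cos{\left(3 w \right)}}{18} + C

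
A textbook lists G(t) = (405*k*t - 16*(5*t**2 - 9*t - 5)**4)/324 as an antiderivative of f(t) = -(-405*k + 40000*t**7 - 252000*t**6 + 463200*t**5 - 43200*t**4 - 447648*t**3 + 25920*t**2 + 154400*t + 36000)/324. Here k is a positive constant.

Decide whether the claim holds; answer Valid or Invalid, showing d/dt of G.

d/dt[G] = 5*k/4 - 20000*t**7/81 + 14000*t**6/9 - 77200*t**5/27 + 800*t**4/3 + 74608*t**3/27 - 160*t**2 - 77200*t/81 - 2000/9
d/dt[G] - f(t) = -10000*t**7/81 + 7000*t**6/9 - 38600*t**5/27 + 400*t**4/3 + 37304*t**3/27 - 80*t**2 - 38600*t/81 - 1000/9 != 0.

Invalid: d/dt[G] - f = -10000*t**7/81 + 7000*t**6/9 - 38600*t**5/27 + 400*t**4/3 + 37304*t**3/27 - 80*t**2 - 38600*t/81 - 1000/9, which is not 0.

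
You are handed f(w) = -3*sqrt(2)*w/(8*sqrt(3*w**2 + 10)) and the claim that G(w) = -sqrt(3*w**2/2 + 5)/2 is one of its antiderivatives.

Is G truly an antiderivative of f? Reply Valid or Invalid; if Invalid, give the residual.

d/dw[G] = -3*sqrt(2)*w/(4*sqrt(3*w**2 + 10))
d/dw[G] - f(w) = -3*sqrt(2)*w/(8*sqrt(3*w**2 + 10)) != 0.

Invalid: d/dw[G] - f = -3*sqrt(2)*w/(8*sqrt(3*w**2 + 10)), which is not 0.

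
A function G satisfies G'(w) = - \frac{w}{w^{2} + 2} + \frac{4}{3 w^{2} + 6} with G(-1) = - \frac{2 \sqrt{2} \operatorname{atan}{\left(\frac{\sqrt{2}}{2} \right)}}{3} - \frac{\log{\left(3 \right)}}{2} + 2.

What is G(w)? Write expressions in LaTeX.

The integrand splits into summands that can be handled one at a time.
A general antiderivative is - \frac{\log{\left(w^{2} + 2 \right)}}{2} + \frac{2 \sqrt{2} \operatorname{atan}{\left(\frac{\sqrt{2} w}{2} \right)}}{3} + C.
The condition gives C = - \frac{2 \sqrt{2} \operatorname{atan}{\left(\frac{\sqrt{2}}{2} \right)}}{3} - \frac{\log{\left(3 \right)}}{2} + 2 - (- \frac{2 \sqrt{2} \operatorname{atan}{\left(\frac{\sqrt{2}}{2} \right)}}{3} - \frac{\log{\left(3 \right)}}{2}) = 2.
So G(w) = - \frac{\log{\left(w^{2} + 2 \right)}}{2} + \frac{2 \sqrt{2} \operatorname{atan}{\left(\frac{\sqrt{2} w}{2} \right)}}{3} + 2.
Check: d/dw[- \frac{\log{\left(w^{2} + 2 \right)}}{2} + \frac{2 \sqrt{2} \operatorname{atan}{\left(\frac{\sqrt{2} w}{2} \right)}}{3} + 2] = \frac{4 - 3 w}{3 w^{2} + 6}, which equals G'(w).

G(w) = - \frac{\log{\left(w^{2} + 2 \right)}}{2} + \frac{2 \sqrt{2} \operatorname{atan}{\left(\frac{\sqrt{2} w}{2} \right)}}{3} + 2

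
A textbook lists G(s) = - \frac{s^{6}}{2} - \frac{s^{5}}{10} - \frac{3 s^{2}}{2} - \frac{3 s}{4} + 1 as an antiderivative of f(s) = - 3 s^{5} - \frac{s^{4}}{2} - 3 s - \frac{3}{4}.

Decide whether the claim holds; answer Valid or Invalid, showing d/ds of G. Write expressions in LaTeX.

d/ds[G] = - 3 s^{5} - \frac{s^{4}}{2} - 3 s - \frac{3}{4}
This equals f(s) exactly, so the claim holds.

Valid - the claim checks out under differentiation.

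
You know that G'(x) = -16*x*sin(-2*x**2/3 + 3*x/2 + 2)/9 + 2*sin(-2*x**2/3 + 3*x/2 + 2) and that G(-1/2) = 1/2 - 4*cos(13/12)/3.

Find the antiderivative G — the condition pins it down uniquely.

G'(x) matches the chain-rule pattern g'(h)*h' with inner function h(x) = -2*x**2/3 + 3*x/2 + 2; substituting u = h(x) collapses the integral.
A general antiderivative is -4*cos(-2*x**2/3 + 3*x/2 + 2)/3 + C.
The condition gives C = 1/2 - 4*cos(13/12)/3 - (-4*cos(13/12)/3) = 1/2.
So G(x) = 1/2 - 4*cos(-2*x**2/3 + 3*x/2 + 2)/3.
Check: d/dx[1/2 - 4*cos(-2*x**2/3 + 3*x/2 + 2)/3] = -16*x*sin(-2*x**2/3 + 3*x/2 + 2)/9 + 2*sin(-2*x**2/3 + 3*x/2 + 2) = G'(x).

G(x) = 1/2 - 4*cos(-2*x**2/3 + 3*x/2 + 2)/3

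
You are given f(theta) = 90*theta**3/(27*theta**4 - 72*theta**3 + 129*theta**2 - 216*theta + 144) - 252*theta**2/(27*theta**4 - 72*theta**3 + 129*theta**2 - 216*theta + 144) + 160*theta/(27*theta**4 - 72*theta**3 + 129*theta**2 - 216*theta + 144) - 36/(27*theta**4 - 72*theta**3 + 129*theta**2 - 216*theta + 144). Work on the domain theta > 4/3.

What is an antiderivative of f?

An antiderivative is F(theta) = (15*theta*log(theta**2 + 3) - 20*log(theta**2 + 3) + 4)/(3*(3*theta - 4)).

Integrate term by term and add the pieces.
Check: d/dtheta[(15*theta*log(theta**2 + 3) - 20*log(theta**2 + 3) + 4)/(3*(3*theta - 4))] = (90*theta**3 - 252*theta**2 + 160*theta - 36)/(27*theta**4 - 72*theta**3 + 129*theta**2 - 216*theta + 144), which equals f(theta).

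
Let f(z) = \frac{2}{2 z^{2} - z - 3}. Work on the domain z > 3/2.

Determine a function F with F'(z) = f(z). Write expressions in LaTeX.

An antiderivative is F(z) = \frac{2 \left(\log{\left(z - \frac{3}{2} \right)} - \log{\left(z + 1 \right)}\right)}{5}.

The denominator factors as \left(z + 1\right) \left(2 z - 3\right); partial fractions split f into directly integrable pieces: \frac{4}{5 \left(2 z - 3\right)} - \frac{2}{5 \left(z + 1\right)}.
Check: d/dz[\frac{2 \left(\log{\left(z - \frac{3}{2} \right)} - \log{\left(z + 1 \right)}\right)}{5}] = \frac{2}{2 z^{2} - z - 3} = f(z).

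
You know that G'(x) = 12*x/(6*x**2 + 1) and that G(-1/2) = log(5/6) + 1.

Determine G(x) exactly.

G'(x) matches the chain-rule pattern g'(h)*h' with inner function h(x) = 2*x**2 + 1/3; substituting u = h(x) collapses the integral.
A general antiderivative is log(2*x**2 + 1/3) + C.
The condition gives C = log(5/6) + 1 - (log(5/6)) = 1.
So G(x) = log(2*x**2 + 1/3) + 1.
Check: d/dx[log(2*x**2 + 1/3) + 1] = 12*x/(6*x**2 + 1) = G'(x).

G(x) = log(2*x**2 + 1/3) + 1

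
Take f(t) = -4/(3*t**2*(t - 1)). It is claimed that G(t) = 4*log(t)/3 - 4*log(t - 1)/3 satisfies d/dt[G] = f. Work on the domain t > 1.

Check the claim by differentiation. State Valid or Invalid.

Invalid: d/dt[G] - f = -4/(3*t**2), which is not 0.

d/dt[G] = -4/(3*t**2 - 3*t)
d/dt[G] - f(t) = -4/(3*t**2) != 0.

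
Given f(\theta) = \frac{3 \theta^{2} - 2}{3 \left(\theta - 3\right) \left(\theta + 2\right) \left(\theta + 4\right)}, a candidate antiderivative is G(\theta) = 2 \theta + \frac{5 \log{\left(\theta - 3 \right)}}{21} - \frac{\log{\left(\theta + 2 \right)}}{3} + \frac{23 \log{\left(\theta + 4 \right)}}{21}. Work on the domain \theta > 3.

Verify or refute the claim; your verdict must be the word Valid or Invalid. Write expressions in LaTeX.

Invalid: d/d\theta[G] - f = 2, which is not 0.

d/d\theta[G] = \frac{6 \theta^{3} + 21 \theta^{2} - 60 \theta - 146}{3 \theta^{3} + 9 \theta^{2} - 30 \theta - 72}
d/d\theta[G] - f(\theta) = 2 != 0.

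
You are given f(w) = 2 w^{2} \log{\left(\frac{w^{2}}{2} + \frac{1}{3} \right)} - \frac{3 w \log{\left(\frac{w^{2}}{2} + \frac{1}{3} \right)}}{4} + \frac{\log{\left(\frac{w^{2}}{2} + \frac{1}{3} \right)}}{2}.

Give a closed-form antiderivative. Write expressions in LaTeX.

An antiderivative is F(w) = \frac{144 w^{3} \log{\left(\frac{w^{2}}{2} + \frac{1}{3} \right)} - 96 w^{3} - 81 w^{2} \log{\left(\frac{w^{2}}{2} + \frac{1}{3} \right)} + 81 w^{2} + 108 w \log{\left(\frac{w^{2}}{2} + \frac{1}{3} \right)} - 24 w - 54 \log{\left(w^{2} + \frac{2}{3} \right)} + 8 \sqrt{6} \operatorname{atan}{\left(\frac{\sqrt{6} w}{2} \right)}}{216}.

The integrand splits into summands that can be handled one at a time.
Check: d/dw[\frac{144 w^{3} \log{\left(\frac{w^{2}}{2} + \frac{1}{3} \right)} - 96 w^{3} - 81 w^{2} \log{\left(\frac{w^{2}}{2} + \frac{1}{3} \right)} + 81 w^{2} + 108 w \log{\left(\frac{w^{2}}{2} + \frac{1}{3} \right)} - 24 w - 54 \log{\left(w^{2} + \frac{2}{3} \right)} + 8 \sqrt{6} \operatorname{atan}{\left(\frac{\sqrt{6} w}{2} \right)}}{216}] = 2 w^{2} \log{\left(3 w^{2} + 2 \right)} - 2 w^{2} \log{\left(6 \right)} - \frac{3 w \log{\left(3 w^{2} + 2 \right)}}{4} + \frac{3 w \log{\left(6 \right)}}{4} + \frac{\log{\left(3 w^{2} + 2 \right)}}{2} - \frac{\log{\left(6 \right)}}{2}, which equals f(w).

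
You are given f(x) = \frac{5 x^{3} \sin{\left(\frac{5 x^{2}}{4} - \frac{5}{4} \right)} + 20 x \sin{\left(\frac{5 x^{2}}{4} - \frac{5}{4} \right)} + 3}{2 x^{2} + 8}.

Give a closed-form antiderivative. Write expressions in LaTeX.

A first test for any F(x): its x-derivative must equal f(x) identically.
Check: d/dx[- \cos{\left(\frac{5 x^{2}}{4} - \frac{5}{4} \right)} + \frac{3 \operatorname{atan}{\left(\frac{x}{2} \right)}}{4}] = \frac{5 x^{3} \sin{\left(\frac{5 x^{2}}{4} - \frac{5}{4} \right)} + 20 x \sin{\left(\frac{5 x^{2}}{4} - \frac{5}{4} \right)} + 3}{2 x^{2} + 8} = f(x).

An antiderivative is F(x) = - \cos{\left(\frac{5 x^{2}}{4} - \frac{5}{4} \right)} + \frac{3 \operatorname{atan}{\left(\frac{x}{2} \right)}}{4}.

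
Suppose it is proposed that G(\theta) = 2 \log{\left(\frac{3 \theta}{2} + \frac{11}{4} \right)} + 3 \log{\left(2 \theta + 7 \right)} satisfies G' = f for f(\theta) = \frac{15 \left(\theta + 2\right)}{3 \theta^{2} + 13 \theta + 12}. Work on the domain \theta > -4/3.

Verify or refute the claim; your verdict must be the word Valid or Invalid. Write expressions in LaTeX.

d/d\theta[G] = \frac{60 \theta + 150}{12 \theta^{2} + 64 \theta + 77}
d/d\theta[G] - f(\theta) = \frac{- 90 \theta^{2} - 405 \theta - 510}{36 \theta^{4} + 348 \theta^{3} + 1207 \theta^{2} + 1769 \theta + 924} != 0.

Invalid: d/d\theta[G] - f = \frac{- 90 \theta^{2} - 405 \theta - 510}{36 \theta^{4} + 348 \theta^{3} + 1207 \theta^{2} + 1769 \theta + 924}, which is not 0.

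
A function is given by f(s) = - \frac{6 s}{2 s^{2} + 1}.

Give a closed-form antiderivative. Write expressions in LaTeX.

An antiderivative is F(s) = - \frac{3 \log{\left(2 s^{2} + 1 \right)}}{2}.

The substitution u = 2 s^{2} + 1 works: f is exactly (dF/du)*(du/ds) for that inner function.
Check: d/ds[- \frac{3 \log{\left(2 s^{2} + 1 \right)}}{2}] = - \frac{6 s}{2 s^{2} + 1} = f(s).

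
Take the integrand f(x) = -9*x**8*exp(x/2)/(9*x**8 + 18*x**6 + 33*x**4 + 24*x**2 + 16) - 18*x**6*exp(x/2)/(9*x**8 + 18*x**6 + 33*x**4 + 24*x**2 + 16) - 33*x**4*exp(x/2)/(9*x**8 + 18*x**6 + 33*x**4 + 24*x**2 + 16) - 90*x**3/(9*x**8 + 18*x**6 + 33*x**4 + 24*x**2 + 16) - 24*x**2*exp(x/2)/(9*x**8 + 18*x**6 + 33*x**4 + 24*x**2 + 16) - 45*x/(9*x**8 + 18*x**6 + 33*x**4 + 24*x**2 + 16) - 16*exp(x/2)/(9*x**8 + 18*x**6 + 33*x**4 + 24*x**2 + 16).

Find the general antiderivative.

The integrand splits into summands that can be handled one at a time.
Check: d/dx[-2*exp(x/2) + 5/(2*x**4 + 2*x**2 + 8/3)] = (-9*x**8*exp(x/2) - 18*x**6*exp(x/2) - 33*x**4*exp(x/2) - 90*x**3 - 24*x**2*exp(x/2) - 45*x - 16*exp(x/2))/(9*x**8 + 18*x**6 + 33*x**4 + 24*x**2 + 16), which equals f(x).

F(x) = -2*exp(x/2) + 5/(2*x**4 + 2*x**2 + 8/3) + C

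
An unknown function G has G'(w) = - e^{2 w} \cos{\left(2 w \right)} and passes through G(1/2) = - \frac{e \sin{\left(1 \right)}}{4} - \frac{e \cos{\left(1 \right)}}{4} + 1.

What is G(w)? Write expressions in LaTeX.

G(w) = - \frac{e^{2 w} \sin{\left(2 w \right)}}{4} - \frac{e^{2 w} \cos{\left(2 w \right)}}{4} + 1

Check a candidate G(w) by differentiating: d/dw[G] must match the given G'(w).
A general antiderivative is - \frac{e^{2 w} \sin{\left(2 w \right)}}{4} - \frac{e^{2 w} \cos{\left(2 w \right)}}{4} + C.
The condition gives C = - \frac{e \sin{\left(1 \right)}}{4} - \frac{e \cos{\left(1 \right)}}{4} + 1 - (- \frac{e \sin{\left(1 \right)}}{4} - \frac{e \cos{\left(1 \right)}}{4}) = 1.
So G(w) = - \frac{e^{2 w} \sin{\left(2 w \right)}}{4} - \frac{e^{2 w} \cos{\left(2 w \right)}}{4} + 1.
Check: d/dw[- \frac{e^{2 w} \sin{\left(2 w \right)}}{4} - \frac{e^{2 w} \cos{\left(2 w \right)}}{4} + 1] = - e^{2 w} \cos{\left(2 w \right)} = G'(w).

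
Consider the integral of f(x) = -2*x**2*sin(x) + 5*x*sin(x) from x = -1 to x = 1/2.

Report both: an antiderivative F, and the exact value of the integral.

Antiderivative: F(x) = 2*x**2*cos(x) - 4*x*sin(x) - 5*x*cos(x) + 5*sin(x) - 4*cos(x); value = -6*cos(1/2) - 3*cos(1) + 3*sin(1/2) + 9*sin(1)

Integrate term by term and add the pieces.
F(x) = 2*x**2*cos(x) - 4*x*sin(x) - 5*x*cos(x) + 5*sin(x) - 4*cos(x) is an antiderivative of f.
Check: d/dx[2*x**2*cos(x) - 4*x*sin(x) - 5*x*cos(x) + 5*sin(x) - 4*cos(x)] = -2*x**2*sin(x) + 5*x*sin(x) = f(x).
F(1/2) = -6*cos(1/2) + 3*sin(1/2); F(-1) = -9*sin(1) + 3*cos(1).
Integral = F(1/2) - F(-1) = -6*cos(1/2) - 3*cos(1) + 3*sin(1/2) + 9*sin(1).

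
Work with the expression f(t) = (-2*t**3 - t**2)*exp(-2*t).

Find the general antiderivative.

F(t) = (t**3 + 2*t**2 + 2*t + 1)*exp(-2*t) + C

Recognize the product-rule pattern: f = u'v + uv' with u = t**3 + 2*t**2 + 2*t + 1, v = exp(-2*t), so integration by parts undoes it.
Check: d/dt[(t**3 + 2*t**2 + 2*t + 1)*exp(-2*t)] = (-2*t**3 - t**2)*exp(-2*t) = f(t).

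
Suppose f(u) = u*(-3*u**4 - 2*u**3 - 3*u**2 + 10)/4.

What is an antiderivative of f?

An antiderivative is F(u) = -u**6/8 - u**5/10 - 3*u**4/16 + 5*u**2/4.

Recover f(u) by differentiating a candidate F(u); any mismatch rules it out.
Check: d/du[-u**6/8 - u**5/10 - 3*u**4/16 + 5*u**2/4] = -3*u**5/4 - u**4/2 - 3*u**3/4 + 5*u/2, which equals f(u).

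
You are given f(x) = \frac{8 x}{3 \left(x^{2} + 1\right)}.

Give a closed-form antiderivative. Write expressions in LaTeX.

The substitution u = \frac{3 x^{2}}{2} + \frac{3}{2} works: f is exactly (dF/du)*(du/dx) for that inner function.
Check: d/dx[\frac{4 \log{\left(\frac{3 x^{2}}{2} + \frac{3}{2} \right)}}{3}] = \frac{8 x}{3 x^{2} + 3}, which equals f(x).

An antiderivative is F(x) = \frac{4 \log{\left(\frac{3 x^{2}}{2} + \frac{3}{2} \right)}}{3}.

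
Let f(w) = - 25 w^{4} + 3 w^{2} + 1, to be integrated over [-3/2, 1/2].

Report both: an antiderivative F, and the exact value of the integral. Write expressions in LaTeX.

Antiderivative: F(w) = - 5 w^{5} + w^{3} + w; value = - \frac{261}{8}

The integrand splits into summands that can be handled one at a time.
F(w) = - 5 w^{5} + w^{3} + w is an antiderivative of f.
Check: d/dw[- 5 w^{5} + w^{3} + w] = - 25 w^{4} + 3 w^{2} + 1 = f(w).
F(1/2) = \frac{15}{32}; F(-3/2) = \frac{1059}{32}.
Integral = F(1/2) - F(-3/2) = - \frac{261}{8}.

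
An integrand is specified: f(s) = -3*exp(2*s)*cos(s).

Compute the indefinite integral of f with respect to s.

An antiderivative F(s) passes only if d/ds[F] lands on f(s) exactly.
Check: d/ds[-3*exp(2*s)*sin(s)/5 - 6*exp(2*s)*cos(s)/5] = -3*exp(2*s)*cos(s) = f(s).

F(s) = -3*exp(2*s)*sin(s)/5 - 6*exp(2*s)*cos(s)/5 + C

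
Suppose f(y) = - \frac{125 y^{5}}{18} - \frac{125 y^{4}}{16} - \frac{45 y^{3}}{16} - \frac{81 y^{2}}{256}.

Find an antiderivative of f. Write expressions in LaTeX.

An antiderivative is F(y) = - \frac{y^{3} \left(20 y + 9\right)^{3}}{6912}.

f matches the chain-rule pattern g'(h)*h' with inner function h(y) = \frac{5 y^{2}}{3} + \frac{3 y}{4}; substituting u = h(y) collapses the integral.
Check: d/dy[- \frac{y^{3} \left(20 y + 9\right)^{3}}{6912}] = - \frac{125 y^{5}}{18} - \frac{125 y^{4}}{16} - \frac{45 y^{3}}{16} - \frac{81 y^{2}}{256} = f(y).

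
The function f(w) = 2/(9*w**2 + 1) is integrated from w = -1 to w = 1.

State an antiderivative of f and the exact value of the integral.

Since d/dw undoes antidifferentiation here, F'(w) = f(w) is required of F(w).
F(w) = 2*atan(3*w)/3 is an antiderivative of f.
Check: d/dw[2*atan(3*w)/3] = 2/(9*w**2 + 1) = f(w).
F(1) = 2*atan(3)/3; F(-1) = -2*atan(3)/3.
Integral = F(1) - F(-1) = 4*atan(3)/3.

Antiderivative: F(w) = 2*atan(3*w)/3; value = 4*atan(3)/3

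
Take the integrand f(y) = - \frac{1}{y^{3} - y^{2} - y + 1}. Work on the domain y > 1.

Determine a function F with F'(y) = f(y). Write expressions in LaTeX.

The denominator factors as \left(y - 1\right)^{2} \left(y + 1\right); partial fractions split f into directly integrable pieces: - \frac{1}{4 \left(y + 1\right)} + \frac{1}{4 \left(y - 1\right)} - \frac{1}{2 \left(y - 1\right)^{2}}.
Check: d/dy[\frac{\log{\left(y - 1 \right)}}{4} - \frac{\log{\left(y + 1 \right)}}{4} + \frac{1}{2 y - 2}] = - \frac{1}{y^{3} - y^{2} - y + 1} = f(y).

An antiderivative is F(y) = \frac{\log{\left(y - 1 \right)}}{4} - \frac{\log{\left(y + 1 \right)}}{4} + \frac{1}{2 y - 2}.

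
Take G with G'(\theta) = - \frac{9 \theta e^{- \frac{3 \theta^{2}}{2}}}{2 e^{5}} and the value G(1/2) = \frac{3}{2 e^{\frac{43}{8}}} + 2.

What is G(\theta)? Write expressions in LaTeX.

The substitution u = - \frac{3 \theta^{2}}{2} - 5 works: G'(\theta) is exactly (dG/du)*(du/d\theta) for that inner function.
A general antiderivative is \frac{3 e^{- \frac{3 \theta^{2}}{2} - 5}}{2} + C.
The condition gives C = \frac{3}{2 e^{\frac{43}{8}}} + 2 - (\frac{3}{2 e^{\frac{43}{8}}}) = 2.
So G(\theta) = \frac{3 e^{- \frac{3 \theta^{2}}{2} - 5}}{2} + 2.
Check: d/d\theta[\frac{3 e^{- \frac{3 \theta^{2}}{2} - 5}}{2} + 2] = - \frac{9 \theta e^{- \frac{3 \theta^{2}}{2}}}{2 e^{5}} = G'(\theta).

G(\theta) = \frac{3 e^{- \frac{3 \theta^{2}}{2} - 5}}{2} + 2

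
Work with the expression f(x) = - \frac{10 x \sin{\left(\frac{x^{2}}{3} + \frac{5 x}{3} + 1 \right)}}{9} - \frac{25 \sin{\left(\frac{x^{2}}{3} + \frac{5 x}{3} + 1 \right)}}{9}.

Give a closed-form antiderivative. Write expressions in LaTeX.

An antiderivative is F(x) = \frac{5 \cos{\left(\frac{x^{2}}{3} + \frac{5 x}{3} + 1 \right)}}{3}.

The substitution u = \frac{x^{2}}{3} + \frac{5 x}{3} + 1 works: f is exactly (dF/du)*(du/dx) for that inner function.
Check: d/dx[\frac{5 \cos{\left(\frac{x^{2}}{3} + \frac{5 x}{3} + 1 \right)}}{3}] = - \frac{10 x \sin{\left(\frac{x^{2}}{3} + \frac{5 x}{3} + 1 \right)}}{9} - \frac{25 \sin{\left(\frac{x^{2}}{3} + \frac{5 x}{3} + 1 \right)}}{9} = f(x).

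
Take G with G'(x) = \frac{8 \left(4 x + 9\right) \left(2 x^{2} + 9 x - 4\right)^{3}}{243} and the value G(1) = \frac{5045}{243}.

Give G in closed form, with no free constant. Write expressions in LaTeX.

The substitution u = - \frac{2 x^{2}}{3} - 3 x + \frac{4}{3} works: G'(x) is exactly (dG/du)*(du/dx) for that inner function.
A general antiderivative is \frac{2 \left(- \frac{2 x^{2}}{3} - 3 x + \frac{4}{3}\right)^{4}}{3} + C.
The condition gives C = \frac{5045}{243} - (\frac{4802}{243}) = 1.
So G(x) = \frac{2 \left(- \frac{2 x^{2}}{3} - 3 x + \frac{4}{3}\right)^{4}}{3} + 1.
Check: d/dx[\frac{2 \left(- \frac{2 x^{2}}{3} - 3 x + \frac{4}{3}\right)^{4}}{3} + 1] = \frac{256 x^{7}}{243} + \frac{448 x^{6}}{27} + \frac{7264 x^{5}}{81} + \frac{1520 x^{4}}{9} - \frac{2216 x^{3}}{81} - \frac{608 x^{2}}{3} + \frac{29056 x}{243} - \frac{512}{27}, which equals G'(x).

G(x) = \frac{2 \left(- \frac{2 x^{2}}{3} - 3 x + \frac{4}{3}\right)^{4}}{3} + 1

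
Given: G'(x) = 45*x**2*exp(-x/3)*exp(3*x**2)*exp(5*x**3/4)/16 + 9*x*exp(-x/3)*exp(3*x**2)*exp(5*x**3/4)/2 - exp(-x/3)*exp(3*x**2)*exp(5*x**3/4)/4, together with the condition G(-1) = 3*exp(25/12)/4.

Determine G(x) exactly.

G(x) = 3*exp(5*x**3/4 + 3*x**2 - x/3)/4

G'(x) matches the chain-rule pattern g'(h)*h' with inner function h(x) = 5*x**3/4 + 3*x**2 - x/3; substituting u = h(x) collapses the integral.
A general antiderivative is 3*exp(5*x**3/4 + 3*x**2 - x/3)/4 + C.
The condition gives C = 3*exp(25/12)/4 - (3*exp(25/12)/4) = 0.
So G(x) = 3*exp(5*x**3/4 + 3*x**2 - x/3)/4.
Check: d/dx[3*exp(5*x**3/4 + 3*x**2 - x/3)/4] = 45*x**2*exp(-x/3)*exp(3*x**2)*exp(5*x**3/4)/16 + 9*x*exp(-x/3)*exp(3*x**2)*exp(5*x**3/4)/2 - exp(-x/3)*exp(3*x**2)*exp(5*x**3/4)/4 = G'(x).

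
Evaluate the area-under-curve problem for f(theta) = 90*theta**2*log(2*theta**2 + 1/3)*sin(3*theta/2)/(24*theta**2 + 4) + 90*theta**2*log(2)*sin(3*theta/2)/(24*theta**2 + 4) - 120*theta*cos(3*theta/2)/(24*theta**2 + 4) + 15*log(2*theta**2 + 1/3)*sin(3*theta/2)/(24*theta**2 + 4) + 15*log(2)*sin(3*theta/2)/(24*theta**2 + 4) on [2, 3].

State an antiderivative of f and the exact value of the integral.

f has the shape u'v + uv' for u = -5*cos(3*theta/2)/2 and v = log(4*theta**2 + 2/3) — it is the derivative of the product u*v.
F(theta) = -5*log(4*theta**2 + 2/3)*cos(3*theta/2)/2 is an antiderivative of f.
Check: d/dtheta[-5*log(4*theta**2 + 2/3)*cos(3*theta/2)/2] = (90*theta**2*log(2*theta**2 + 1/3)*sin(3*theta/2) + 90*theta**2*log(2)*sin(3*theta/2) - 120*theta*cos(3*theta/2) + 15*log(2*theta**2 + 1/3)*sin(3*theta/2) + 15*log(2)*sin(3*theta/2))/(24*theta**2 + 4), which equals f(theta).
F(3) = -5*log(110/3)*cos(9/2)/2; F(2) = -5*log(50/3)*cos(3)/2.
Integral = F(3) - F(2) = 5*log(50/3)*cos(3)/2 - 5*log(110/3)*cos(9/2)/2.

Antiderivative: F(theta) = -5*log(4*theta**2 + 2/3)*cos(3*theta/2)/2; value = 5*log(50/3)*cos(3)/2 - 5*log(110/3)*cos(9/2)/2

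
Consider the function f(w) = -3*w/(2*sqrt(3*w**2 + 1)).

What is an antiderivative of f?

f matches the chain-rule pattern g'(h)*h' with inner function h(w) = 3*w**2 + 1; substituting u = h(w) collapses the integral.
Check: d/dw[-sqrt(3*w**2 + 1)/2] = -3*w/(2*sqrt(3*w**2 + 1)) = f(w).

An antiderivative is F(w) = -sqrt(3*w**2 + 1)/2.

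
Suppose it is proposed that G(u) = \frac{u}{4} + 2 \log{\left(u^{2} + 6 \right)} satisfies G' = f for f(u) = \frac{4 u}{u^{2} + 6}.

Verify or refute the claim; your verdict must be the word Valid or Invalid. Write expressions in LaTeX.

Invalid: d/du[G] - f = \frac{1}{4}, which is not 0.

d/du[G] = \frac{u^{2} + 16 u + 6}{4 u^{2} + 24}
d/du[G] - f(u) = \frac{1}{4} != 0.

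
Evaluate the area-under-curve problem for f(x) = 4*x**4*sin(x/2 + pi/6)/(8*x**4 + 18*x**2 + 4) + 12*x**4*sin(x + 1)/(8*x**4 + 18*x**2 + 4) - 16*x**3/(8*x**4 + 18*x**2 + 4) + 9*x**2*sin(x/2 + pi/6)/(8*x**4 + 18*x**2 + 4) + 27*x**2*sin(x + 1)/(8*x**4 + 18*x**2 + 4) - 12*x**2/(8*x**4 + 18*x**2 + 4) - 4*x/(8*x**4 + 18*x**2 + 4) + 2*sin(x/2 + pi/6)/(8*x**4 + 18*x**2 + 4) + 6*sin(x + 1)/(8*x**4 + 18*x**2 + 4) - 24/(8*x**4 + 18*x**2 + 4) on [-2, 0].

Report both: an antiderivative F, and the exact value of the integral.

The integrand splits into summands that can be handled one at a time.
F(x) = -(2*log(x**2 + 2) + 2*cos(x/2 + pi/6) + 3*cos(x + 1) + 6*atan(2*x))/2 is an antiderivative of f.
Check: d/dx[-(2*log(x**2 + 2) + 2*cos(x/2 + pi/6) + 3*cos(x + 1) + 6*atan(2*x))/2] = (4*x**4*sin(x/2 + pi/6) + 12*x**4*sin(x + 1) - 16*x**3 + 9*x**2*sin(x/2 + pi/6) + 27*x**2*sin(x + 1) - 12*x**2 - 4*x + 2*sin(x/2 + pi/6) + 6*sin(x + 1) - 24)/(8*x**4 + 18*x**2 + 4), which equals f(x).
F(0) = -sqrt(3)/2 - 3*cos(1)/2 - log(2); F(-2) = -log(6) - sin(1 + pi/3) - 3*cos(1)/2 + 3*atan(4).
Integral = F(0) - F(-2) = -3*atan(4) - sqrt(3)/2 - log(2) + sin(1 + pi/3) + log(6).

Antiderivative: F(x) = -(2*log(x**2 + 2) + 2*cos(x/2 + pi/6) + 3*cos(x + 1) + 6*atan(2*x))/2; value = -3*atan(4) - sqrt(3)/2 - log(2) + sin(1 + pi/3) + log(6)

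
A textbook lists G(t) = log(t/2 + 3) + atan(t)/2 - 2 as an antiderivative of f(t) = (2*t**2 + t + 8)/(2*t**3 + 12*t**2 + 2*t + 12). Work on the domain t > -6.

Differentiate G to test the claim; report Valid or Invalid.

Valid: G'(t) = f(t).

d/dt[G] = (2*t**2 + t + 8)/(2*t**3 + 12*t**2 + 2*t + 12)
This equals f(t) exactly, so the claim holds.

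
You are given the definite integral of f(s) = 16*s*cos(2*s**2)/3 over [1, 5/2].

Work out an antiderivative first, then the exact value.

f matches the chain-rule pattern g'(h)*h' with inner function h(s) = 2*s**2; substituting u = h(s) collapses the integral.
F(s) = 4*sin(2*s**2)/3 is an antiderivative of f.
Check: d/ds[4*sin(2*s**2)/3] = 16*s*cos(2*s**2)/3 = f(s).
F(5/2) = 4*sin(25/2)/3; F(1) = 4*sin(2)/3.
Integral = F(5/2) - F(1) = -4*sin(2)/3 + 4*sin(25/2)/3.

Antiderivative: F(s) = 4*sin(2*s**2)/3; value = -4*sin(2)/3 + 4*sin(25/2)/3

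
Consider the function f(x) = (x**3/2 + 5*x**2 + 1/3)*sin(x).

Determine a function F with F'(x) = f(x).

Since d/dx undoes antidifferentiation here, F'(x) = f(x) is required of F(x).
Check: d/dx[-x**3*cos(x)/2 + 3*x**2*sin(x)/2 - 5*x**2*cos(x) + 10*x*sin(x) + 3*x*cos(x) - 3*sin(x) + 29*cos(x)/3] = x**3*sin(x)/2 + 5*x**2*sin(x) + sin(x)/3, which equals f(x).

An antiderivative is F(x) = -x**3*cos(x)/2 + 3*x**2*sin(x)/2 - 5*x**2*cos(x) + 10*x*sin(x) + 3*x*cos(x) - 3*sin(x) + 29*cos(x)/3.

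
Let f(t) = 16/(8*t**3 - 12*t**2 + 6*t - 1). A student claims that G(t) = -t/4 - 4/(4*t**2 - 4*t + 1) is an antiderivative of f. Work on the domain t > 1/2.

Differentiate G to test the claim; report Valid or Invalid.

d/dt[G] = (-8*t**3 + 12*t**2 - 6*t + 65)/(32*t**3 - 48*t**2 + 24*t - 4)
d/dt[G] - f(t) = -1/4 != 0.

Invalid: d/dt[G] - f = -1/4, which is not 0.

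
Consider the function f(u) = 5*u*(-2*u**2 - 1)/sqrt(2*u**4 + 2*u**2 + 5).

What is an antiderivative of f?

The substitution w = 2*u**4 + 2*u**2 + 5 works: f is exactly (dF/dw)*(dw/du) for that inner function.
Check: d/du[-5*sqrt(2*u**4 + 2*u**2 + 5)/2] = (-10*u**3 - 5*u)/sqrt(2*u**4 + 2*u**2 + 5), which equals f(u).

An antiderivative is F(u) = -5*sqrt(2*u**4 + 2*u**2 + 5)/2.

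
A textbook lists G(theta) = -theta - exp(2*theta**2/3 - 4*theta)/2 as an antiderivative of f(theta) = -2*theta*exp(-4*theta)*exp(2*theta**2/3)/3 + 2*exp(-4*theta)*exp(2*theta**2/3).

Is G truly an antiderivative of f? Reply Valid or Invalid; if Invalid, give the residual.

d/dtheta[G] = -2*theta*exp(-4*theta)*exp(2*theta**2/3)/3 - 1 + 2*exp(-4*theta)*exp(2*theta**2/3)
d/dtheta[G] - f(theta) = -1 != 0.

Invalid: d/dtheta[G] - f = -1, which is not 0.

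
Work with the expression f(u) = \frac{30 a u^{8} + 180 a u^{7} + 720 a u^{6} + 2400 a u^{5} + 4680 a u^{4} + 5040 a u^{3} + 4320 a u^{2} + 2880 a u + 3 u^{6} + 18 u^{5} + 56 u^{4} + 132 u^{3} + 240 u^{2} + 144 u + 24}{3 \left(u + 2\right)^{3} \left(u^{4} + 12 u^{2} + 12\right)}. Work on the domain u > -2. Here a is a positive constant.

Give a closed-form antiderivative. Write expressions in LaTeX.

An antiderivative is F(u) = \frac{60 a u^{4} + 240 a u^{3} + 240 a u^{2} + 3 u^{2} \log{\left(\frac{u^{4}}{3} + 4 u^{2} + 4 \right)} + 12 u \log{\left(\frac{u^{4}}{3} + 4 u^{2} + 4 \right)} + 12 \log{\left(\frac{u^{4}}{3} + 4 u^{2} + 4 \right)} - 4}{12 u^{2} + 48 u + 48}.

Recover f(u) by differentiating a candidate F(u); any mismatch rules it out.
Check: d/du[\frac{60 a u^{4} + 240 a u^{3} + 240 a u^{2} + 3 u^{2} \log{\left(\frac{u^{4}}{3} + 4 u^{2} + 4 \right)} + 12 u \log{\left(\frac{u^{4}}{3} + 4 u^{2} + 4 \right)} + 12 \log{\left(\frac{u^{4}}{3} + 4 u^{2} + 4 \right)} - 4}{12 u^{2} + 48 u + 48}] = \frac{30 a u^{8} + 180 a u^{7} + 720 a u^{6} + 2400 a u^{5} + 4680 a u^{4} + 5040 a u^{3} + 4320 a u^{2} + 2880 a u + 3 u^{6} + 18 u^{5} + 56 u^{4} + 132 u^{3} + 240 u^{2} + 144 u + 24}{3 u^{7} + 18 u^{6} + 72 u^{5} + 240 u^{4} + 468 u^{3} + 504 u^{2} + 432 u + 288}, which equals f(u).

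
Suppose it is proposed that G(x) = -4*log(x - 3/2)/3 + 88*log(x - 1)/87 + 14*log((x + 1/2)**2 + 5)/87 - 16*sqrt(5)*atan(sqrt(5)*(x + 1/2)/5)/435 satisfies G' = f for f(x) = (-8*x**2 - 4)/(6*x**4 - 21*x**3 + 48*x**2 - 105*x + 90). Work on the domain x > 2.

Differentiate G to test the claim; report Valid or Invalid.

d/dx[G] = (-32*x**2 - 32*x - 24)/(24*x**4 - 36*x**3 + 102*x**2 - 279*x + 189)
d/dx[G] - f(x) = (32*x**4 + 32*x**3 + 40*x**2 + 268*x + 156)/(24*x**7 - 84*x**6 + 294*x**5 - 903*x**4 + 1617*x**3 - 2793*x**2 + 3735*x - 1890) != 0.

Invalid: d/dx[G] - f = (32*x**4 + 32*x**3 + 40*x**2 + 268*x + 156)/(24*x**7 - 84*x**6 + 294*x**5 - 903*x**4 + 1617*x**3 - 2793*x**2 + 3735*x - 1890), which is not 0.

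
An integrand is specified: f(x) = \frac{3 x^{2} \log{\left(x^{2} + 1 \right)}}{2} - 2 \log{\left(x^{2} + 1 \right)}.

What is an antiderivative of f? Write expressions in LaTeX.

An antiderivative is F(x) = \frac{x^{3} \log{\left(x^{2} + 1 \right)}}{2} - \frac{x^{3}}{3} - 2 x \log{\left(x^{2} + 1 \right)} + 5 x - 5 \operatorname{atan}{\left(x \right)}.

Integrate term by term and add the pieces.
Check: d/dx[\frac{x^{3} \log{\left(x^{2} + 1 \right)}}{2} - \frac{x^{3}}{3} - 2 x \log{\left(x^{2} + 1 \right)} + 5 x - 5 \operatorname{atan}{\left(x \right)}] = \frac{3 x^{2} \log{\left(x^{2} + 1 \right)}}{2} - 2 \log{\left(x^{2} + 1 \right)} = f(x).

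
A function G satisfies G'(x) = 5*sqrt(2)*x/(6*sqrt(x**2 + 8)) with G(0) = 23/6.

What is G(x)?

G'(x) matches the chain-rule pattern g'(h)*h' with inner function h(x) = x**2/2 + 4; substituting u = h(x) collapses the integral.
A general antiderivative is 5*sqrt(x**2/2 + 4)/3 + C.
The condition gives C = 23/6 - (10/3) = 1/2.
So G(x) = (5*sqrt(2)*sqrt(x**2 + 8) + 3)/6.
Check: d/dx[(5*sqrt(2)*sqrt(x**2 + 8) + 3)/6] = 5*sqrt(2)*x/(6*sqrt(x**2 + 8)) = G'(x).

G(x) = (5*sqrt(2)*sqrt(x**2 + 8) + 3)/6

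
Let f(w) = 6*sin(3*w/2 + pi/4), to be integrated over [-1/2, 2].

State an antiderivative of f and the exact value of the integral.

Antiderivative: F(w) = -4*cos(3*w/2 + pi/4); value = -4*cos(pi/4 + 3) + 4*sin(3/4 + pi/4)

Any candidate F(w) must reproduce f(w) exactly when differentiated.
F(w) = -4*cos(3*w/2 + pi/4) is an antiderivative of f.
Check: d/dw[-4*cos(3*w/2 + pi/4)] = 6*sin(3*w/2 + pi/4) = f(w).
F(2) = -4*cos(pi/4 + 3); F(-1/2) = -4*sin(3/4 + pi/4).
Integral = F(2) - F(-1/2) = -4*cos(pi/4 + 3) + 4*sin(3/4 + pi/4).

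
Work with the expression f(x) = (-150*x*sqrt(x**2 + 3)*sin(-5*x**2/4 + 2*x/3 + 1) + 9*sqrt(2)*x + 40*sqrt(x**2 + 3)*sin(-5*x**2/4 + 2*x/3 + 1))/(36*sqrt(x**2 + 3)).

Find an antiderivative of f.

Since d/dx undoes antidifferentiation here, F'(x) = f(x) is required of F(x).
Check: d/dx[sqrt(x**2/2 + 3/2)/2 - 5*cos(-5*x**2/4 + 2*x/3 + 1)/3] = (-150*x*sqrt(x**2 + 3)*sin(-5*x**2/4 + 2*x/3 + 1) + 9*sqrt(2)*x + 40*sqrt(x**2 + 3)*sin(-5*x**2/4 + 2*x/3 + 1))/(36*sqrt(x**2 + 3)) = f(x).

An antiderivative is F(x) = sqrt(x**2/2 + 3/2)/2 - 5*cos(-5*x**2/4 + 2*x/3 + 1)/3.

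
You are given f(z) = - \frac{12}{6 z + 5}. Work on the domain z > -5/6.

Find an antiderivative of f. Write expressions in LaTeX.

Differentiate the proposed F(z) back; it has to land on f(z) exactly.
Check: d/dz[- 2 \log{\left(3 z + \frac{5}{2} \right)}] = - \frac{12}{6 z + 5} = f(z).

An antiderivative is F(z) = - 2 \log{\left(3 z + \frac{5}{2} \right)}.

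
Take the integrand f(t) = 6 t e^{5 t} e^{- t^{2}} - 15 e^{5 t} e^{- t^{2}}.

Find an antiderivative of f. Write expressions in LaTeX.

An antiderivative is F(t) = - 3 e^{- t^{2} + 5 t}.

The substitution u = - t^{2} + 5 t works: f is exactly (dF/du)*(du/dt) for that inner function.
Check: d/dt[- 3 e^{- t^{2} + 5 t}] = 6 t e^{5 t} e^{- t^{2}} - 15 e^{5 t} e^{- t^{2}} = f(t).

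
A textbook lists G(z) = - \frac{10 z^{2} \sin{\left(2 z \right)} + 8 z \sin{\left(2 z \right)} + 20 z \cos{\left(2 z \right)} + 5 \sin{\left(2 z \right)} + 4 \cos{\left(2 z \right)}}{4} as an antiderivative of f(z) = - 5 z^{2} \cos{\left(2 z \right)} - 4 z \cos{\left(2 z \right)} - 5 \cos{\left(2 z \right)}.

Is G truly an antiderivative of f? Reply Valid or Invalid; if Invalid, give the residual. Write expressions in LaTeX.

Invalid: d/dz[G] - f = 5 z \sin{\left(2 z \right)} - \frac{5 \cos{\left(2 z \right)}}{2}, which is not 0.

d/dz[G] = - 5 z^{2} \cos{\left(2 z \right)} + 5 z \sin{\left(2 z \right)} - 4 z \cos{\left(2 z \right)} - \frac{15 \cos{\left(2 z \right)}}{2}
d/dz[G] - f(z) = 5 z \sin{\left(2 z \right)} - \frac{5 \cos{\left(2 z \right)}}{2} != 0.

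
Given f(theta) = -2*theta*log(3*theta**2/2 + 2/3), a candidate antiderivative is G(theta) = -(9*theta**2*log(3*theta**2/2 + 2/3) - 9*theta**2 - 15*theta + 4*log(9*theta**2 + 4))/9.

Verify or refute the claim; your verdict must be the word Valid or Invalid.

Invalid: d/dtheta[G] - f = 5/3, which is not 0.

d/dtheta[G] = -2*theta*log(9*theta**2 + 4) + 2*theta*log(6) + 5/3
d/dtheta[G] - f(theta) = 5/3 != 0.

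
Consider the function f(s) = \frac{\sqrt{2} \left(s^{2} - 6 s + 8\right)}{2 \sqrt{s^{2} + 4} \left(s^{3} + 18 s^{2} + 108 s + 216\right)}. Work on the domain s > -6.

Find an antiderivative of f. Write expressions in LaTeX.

An antiderivative is F(s) = - \frac{\sqrt{\frac{s^{2}}{2} + 2}}{s^{2} + 12 s + 36}.

f has the shape u'v + uv' for u = - \sqrt{\frac{s^{2}}{2} + 2} and v = \frac{1}{\left(s + 6\right)^{2}} — it is the derivative of the product u*v.
Check: d/ds[- \frac{\sqrt{\frac{s^{2}}{2} + 2}}{s^{2} + 12 s + 36}] = \frac{s^{2} - 6 s + 8}{\sqrt{2} s^{3} \sqrt{s^{2} + 4} + 18 \sqrt{2} s^{2} \sqrt{s^{2} + 4} + 108 \sqrt{2} s \sqrt{s^{2} + 4} + 216 \sqrt{2} \sqrt{s^{2} + 4}}, which equals f(s).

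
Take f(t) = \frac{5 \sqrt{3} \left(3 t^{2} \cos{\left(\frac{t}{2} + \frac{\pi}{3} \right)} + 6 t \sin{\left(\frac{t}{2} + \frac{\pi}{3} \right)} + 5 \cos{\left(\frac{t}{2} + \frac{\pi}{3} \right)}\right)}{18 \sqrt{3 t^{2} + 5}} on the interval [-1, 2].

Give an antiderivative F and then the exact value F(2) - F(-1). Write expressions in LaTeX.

f has the shape u'v + uv' for u = \frac{5 \sqrt{t^{2} + \frac{5}{3}}}{3} and v = \sin{\left(\frac{t}{2} + \frac{\pi}{3} \right)} — it is the derivative of the product u*v.
F(t) = \frac{5 \sqrt{t^{2} + \frac{5}{3}} \sin{\left(\frac{t}{2} + \frac{\pi}{3} \right)}}{3} is an antiderivative of f.
Check: d/dt[\frac{5 \sqrt{t^{2} + \frac{5}{3}} \sin{\left(\frac{t}{2} + \frac{\pi}{3} \right)}}{3}] = \frac{\sqrt{3} \left(15 t^{2} \cos{\left(\frac{t}{2} + \frac{\pi}{3} \right)} + 30 t \sin{\left(\frac{t}{2} + \frac{\pi}{3} \right)} + 25 \cos{\left(\frac{t}{2} + \frac{\pi}{3} \right)}\right)}{18 \sqrt{3 t^{2} + 5}}, which equals f(t).
F(2) = \frac{5 \sqrt{51} \sin{\left(1 + \frac{\pi}{3} \right)}}{9}; F(-1) = \frac{10 \sqrt{6} \cos{\left(\frac{1}{2} + \frac{\pi}{6} \right)}}{9}.
Integral = F(2) - F(-1) = - \frac{10 \sqrt{6} \cos{\left(\frac{1}{2} + \frac{\pi}{6} \right)}}{9} + \frac{5 \sqrt{51} \sin{\left(1 + \frac{\pi}{3} \right)}}{9}.

Antiderivative: F(t) = \frac{5 \sqrt{t^{2} + \frac{5}{3}} \sin{\left(\frac{t}{2} + \frac{\pi}{3} \right)}}{3}; value = - \frac{10 \sqrt{6} \cos{\left(\frac{1}{2} + \frac{\pi}{6} \right)}}{9} + \frac{5 \sqrt{51} \sin{\left(1 + \frac{\pi}{3} \right)}}{9}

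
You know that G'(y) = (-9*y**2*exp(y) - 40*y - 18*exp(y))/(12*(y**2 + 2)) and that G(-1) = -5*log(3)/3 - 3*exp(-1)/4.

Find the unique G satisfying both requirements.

A candidate passes only if d/dy[G] lands on the given G'(y) exactly.
A general antiderivative is -3*exp(y)/4 - 5*log(y**2 + 2)/3 + C.
The condition gives C = -5*log(3)/3 - 3*exp(-1)/4 - (-5*log(3)/3 - 3*exp(-1)/4) = 0.
So G(y) = -3*exp(y)/4 - 5*log(y**2 + 2)/3.
Check: d/dy[-3*exp(y)/4 - 5*log(y**2 + 2)/3] = (-9*y**2*exp(y) - 40*y - 18*exp(y))/(12*y**2 + 24), which equals G'(y).

G(y) = -3*exp(y)/4 - 5*log(y**2 + 2)/3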